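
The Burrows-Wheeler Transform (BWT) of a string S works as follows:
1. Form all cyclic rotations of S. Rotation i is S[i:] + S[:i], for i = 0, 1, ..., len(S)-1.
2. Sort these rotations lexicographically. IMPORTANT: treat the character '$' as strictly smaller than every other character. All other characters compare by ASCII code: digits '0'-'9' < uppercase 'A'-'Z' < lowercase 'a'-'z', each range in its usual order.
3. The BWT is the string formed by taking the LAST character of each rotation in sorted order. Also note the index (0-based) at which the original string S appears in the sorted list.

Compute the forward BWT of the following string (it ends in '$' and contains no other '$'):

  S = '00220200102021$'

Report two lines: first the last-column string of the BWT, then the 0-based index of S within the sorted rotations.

All 15 rotations (rotation i = S[i:]+S[:i]):
  rot[0] = 00220200102021$
  rot[1] = 0220200102021$0
  rot[2] = 220200102021$00
  rot[3] = 20200102021$002
  rot[4] = 0200102021$0022
  rot[5] = 200102021$00220
  rot[6] = 00102021$002202
  rot[7] = 0102021$0022020
  rot[8] = 102021$00220200
  rot[9] = 02021$002202001
  rot[10] = 2021$0022020010
  rot[11] = 021$00220200102
  rot[12] = 21$002202001020
  rot[13] = 1$0022020010202
  rot[14] = $00220200102021
Sorted (with $ < everything):
  sorted[0] = $00220200102021  (last char: '1')
  sorted[1] = 00102021$002202  (last char: '2')
  sorted[2] = 00220200102021$  (last char: '$')
  sorted[3] = 0102021$0022020  (last char: '0')
  sorted[4] = 0200102021$0022  (last char: '2')
  sorted[5] = 02021$002202001  (last char: '1')
  sorted[6] = 021$00220200102  (last char: '2')
  sorted[7] = 0220200102021$0  (last char: '0')
  sorted[8] = 1$0022020010202  (last char: '2')
  sorted[9] = 102021$00220200  (last char: '0')
  sorted[10] = 200102021$00220  (last char: '0')
  sorted[11] = 20200102021$002  (last char: '2')
  sorted[12] = 2021$0022020010  (last char: '0')
  sorted[13] = 21$002202001020  (last char: '0')
  sorted[14] = 220200102021$00  (last char: '0')
Last column: 12$021202002000
Original string S is at sorted index 2

Answer: 12$021202002000
2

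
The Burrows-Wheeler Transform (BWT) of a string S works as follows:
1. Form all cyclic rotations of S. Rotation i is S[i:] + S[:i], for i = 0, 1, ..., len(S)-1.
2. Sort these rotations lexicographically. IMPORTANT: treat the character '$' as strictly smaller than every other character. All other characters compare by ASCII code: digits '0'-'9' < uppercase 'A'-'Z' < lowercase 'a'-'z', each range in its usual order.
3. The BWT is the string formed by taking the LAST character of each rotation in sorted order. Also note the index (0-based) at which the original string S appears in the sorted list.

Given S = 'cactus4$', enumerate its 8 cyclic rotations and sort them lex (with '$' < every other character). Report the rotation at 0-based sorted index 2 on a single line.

All 8 rotations (rotation i = S[i:]+S[:i]):
  rot[0] = cactus4$
  rot[1] = actus4$c
  rot[2] = ctus4$ca
  rot[3] = tus4$cac
  rot[4] = us4$cact
  rot[5] = s4$cactu
  rot[6] = 4$cactus
  rot[7] = $cactus4
Sorted (with $ < everything):
  sorted[0] = $cactus4
  sorted[1] = 4$cactus
  sorted[2] = actus4$c
  sorted[3] = cactus4$
  sorted[4] = ctus4$ca
  sorted[5] = s4$cactu
  sorted[6] = tus4$cac
  sorted[7] = us4$cact
sorted[2] = actus4$c

Answer: actus4$c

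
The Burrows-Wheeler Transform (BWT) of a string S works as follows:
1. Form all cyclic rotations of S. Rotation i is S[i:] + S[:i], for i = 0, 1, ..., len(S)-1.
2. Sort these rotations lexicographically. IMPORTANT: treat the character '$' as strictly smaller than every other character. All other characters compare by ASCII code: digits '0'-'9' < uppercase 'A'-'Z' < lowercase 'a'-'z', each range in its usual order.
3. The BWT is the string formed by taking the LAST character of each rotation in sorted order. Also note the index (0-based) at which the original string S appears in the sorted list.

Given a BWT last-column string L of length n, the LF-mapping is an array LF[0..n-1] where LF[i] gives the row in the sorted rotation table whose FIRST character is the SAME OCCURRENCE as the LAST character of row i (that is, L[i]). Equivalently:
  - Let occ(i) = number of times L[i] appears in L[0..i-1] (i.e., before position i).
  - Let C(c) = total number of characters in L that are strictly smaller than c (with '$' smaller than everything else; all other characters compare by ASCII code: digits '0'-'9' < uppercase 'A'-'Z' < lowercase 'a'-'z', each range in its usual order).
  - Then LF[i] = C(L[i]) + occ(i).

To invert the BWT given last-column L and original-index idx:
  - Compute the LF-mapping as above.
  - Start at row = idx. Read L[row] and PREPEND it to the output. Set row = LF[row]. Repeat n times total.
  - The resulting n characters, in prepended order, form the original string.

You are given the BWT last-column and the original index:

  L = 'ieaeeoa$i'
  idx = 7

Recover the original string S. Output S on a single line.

Answer: ioeeeaai$

Derivation:
LF mapping: 6 3 1 4 5 8 2 0 7
Walk LF starting at row 7, prepending L[row]:
  step 1: row=7, L[7]='$', prepend. Next row=LF[7]=0
  step 2: row=0, L[0]='i', prepend. Next row=LF[0]=6
  step 3: row=6, L[6]='a', prepend. Next row=LF[6]=2
  step 4: row=2, L[2]='a', prepend. Next row=LF[2]=1
  step 5: row=1, L[1]='e', prepend. Next row=LF[1]=3
  step 6: row=3, L[3]='e', prepend. Next row=LF[3]=4
  step 7: row=4, L[4]='e', prepend. Next row=LF[4]=5
  step 8: row=5, L[5]='o', prepend. Next row=LF[5]=8
  step 9: row=8, L[8]='i', prepend. Next row=LF[8]=7
Reversed output: ioeeeaai$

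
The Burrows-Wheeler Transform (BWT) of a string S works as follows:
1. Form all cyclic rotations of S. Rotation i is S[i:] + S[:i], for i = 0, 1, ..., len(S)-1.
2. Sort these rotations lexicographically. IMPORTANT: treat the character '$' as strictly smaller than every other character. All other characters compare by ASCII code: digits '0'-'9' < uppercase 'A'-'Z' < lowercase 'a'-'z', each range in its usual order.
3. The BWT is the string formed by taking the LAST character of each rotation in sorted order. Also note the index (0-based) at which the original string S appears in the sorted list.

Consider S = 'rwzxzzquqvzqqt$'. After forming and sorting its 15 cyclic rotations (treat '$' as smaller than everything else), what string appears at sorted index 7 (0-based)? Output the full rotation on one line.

Answer: uqvzqqt$rwzxzzq

Derivation:
All 15 rotations (rotation i = S[i:]+S[:i]):
  rot[0] = rwzxzzquqvzqqt$
  rot[1] = wzxzzquqvzqqt$r
  rot[2] = zxzzquqvzqqt$rw
  rot[3] = xzzquqvzqqt$rwz
  rot[4] = zzquqvzqqt$rwzx
  rot[5] = zquqvzqqt$rwzxz
  rot[6] = quqvzqqt$rwzxzz
  rot[7] = uqvzqqt$rwzxzzq
  rot[8] = qvzqqt$rwzxzzqu
  rot[9] = vzqqt$rwzxzzquq
  rot[10] = zqqt$rwzxzzquqv
  rot[11] = qqt$rwzxzzquqvz
  rot[12] = qt$rwzxzzquqvzq
  rot[13] = t$rwzxzzquqvzqq
  rot[14] = $rwzxzzquqvzqqt
Sorted (with $ < everything):
  sorted[0] = $rwzxzzquqvzqqt
  sorted[1] = qqt$rwzxzzquqvz
  sorted[2] = qt$rwzxzzquqvzq
  sorted[3] = quqvzqqt$rwzxzz
  sorted[4] = qvzqqt$rwzxzzqu
  sorted[5] = rwzxzzquqvzqqt$
  sorted[6] = t$rwzxzzquqvzqq
  sorted[7] = uqvzqqt$rwzxzzq
  sorted[8] = vzqqt$rwzxzzquq
  sorted[9] = wzxzzquqvzqqt$r
  sorted[10] = xzzquqvzqqt$rwz
  sorted[11] = zqqt$rwzxzzquqv
  sorted[12] = zquqvzqqt$rwzxz
  sorted[13] = zxzzquqvzqqt$rw
  sorted[14] = zzquqvzqqt$rwzx
sorted[7] = uqvzqqt$rwzxzzq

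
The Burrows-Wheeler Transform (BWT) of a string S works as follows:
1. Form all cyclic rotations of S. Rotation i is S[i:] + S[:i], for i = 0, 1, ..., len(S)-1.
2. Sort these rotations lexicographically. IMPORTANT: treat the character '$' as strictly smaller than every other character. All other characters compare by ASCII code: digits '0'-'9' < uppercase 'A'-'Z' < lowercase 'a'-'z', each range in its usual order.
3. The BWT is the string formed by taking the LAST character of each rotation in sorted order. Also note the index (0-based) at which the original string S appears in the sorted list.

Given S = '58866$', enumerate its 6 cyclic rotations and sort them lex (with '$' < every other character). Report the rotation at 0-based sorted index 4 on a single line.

Answer: 866$58

Derivation:
All 6 rotations (rotation i = S[i:]+S[:i]):
  rot[0] = 58866$
  rot[1] = 8866$5
  rot[2] = 866$58
  rot[3] = 66$588
  rot[4] = 6$5886
  rot[5] = $58866
Sorted (with $ < everything):
  sorted[0] = $58866
  sorted[1] = 58866$
  sorted[2] = 6$5886
  sorted[3] = 66$588
  sorted[4] = 866$58
  sorted[5] = 8866$5
sorted[4] = 866$58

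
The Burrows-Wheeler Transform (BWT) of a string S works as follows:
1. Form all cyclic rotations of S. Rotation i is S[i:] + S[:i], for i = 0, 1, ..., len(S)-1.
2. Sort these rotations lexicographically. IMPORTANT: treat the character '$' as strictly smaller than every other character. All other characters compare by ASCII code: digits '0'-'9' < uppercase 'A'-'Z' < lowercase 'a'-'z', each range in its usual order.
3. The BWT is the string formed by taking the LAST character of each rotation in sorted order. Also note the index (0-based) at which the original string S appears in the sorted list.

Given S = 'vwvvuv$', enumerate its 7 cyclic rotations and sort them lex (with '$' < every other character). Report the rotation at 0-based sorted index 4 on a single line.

Answer: vvuv$vw

Derivation:
All 7 rotations (rotation i = S[i:]+S[:i]):
  rot[0] = vwvvuv$
  rot[1] = wvvuv$v
  rot[2] = vvuv$vw
  rot[3] = vuv$vwv
  rot[4] = uv$vwvv
  rot[5] = v$vwvvu
  rot[6] = $vwvvuv
Sorted (with $ < everything):
  sorted[0] = $vwvvuv
  sorted[1] = uv$vwvv
  sorted[2] = v$vwvvu
  sorted[3] = vuv$vwv
  sorted[4] = vvuv$vw
  sorted[5] = vwvvuv$
  sorted[6] = wvvuv$v
sorted[4] = vvuv$vw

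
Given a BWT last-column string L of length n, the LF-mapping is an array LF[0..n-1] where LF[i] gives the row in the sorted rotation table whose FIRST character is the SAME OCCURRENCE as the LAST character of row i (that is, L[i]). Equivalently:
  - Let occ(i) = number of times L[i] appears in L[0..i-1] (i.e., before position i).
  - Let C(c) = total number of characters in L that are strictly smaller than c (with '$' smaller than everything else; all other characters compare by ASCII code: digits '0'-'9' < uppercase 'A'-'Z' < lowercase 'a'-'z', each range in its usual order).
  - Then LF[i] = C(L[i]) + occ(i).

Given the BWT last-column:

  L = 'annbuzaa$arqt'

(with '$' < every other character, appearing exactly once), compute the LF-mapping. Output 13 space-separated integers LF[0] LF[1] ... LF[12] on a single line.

Answer: 1 6 7 5 11 12 2 3 0 4 9 8 10

Derivation:
Char counts: '$':1, 'a':4, 'b':1, 'n':2, 'q':1, 'r':1, 't':1, 'u':1, 'z':1
C (first-col start): C('$')=0, C('a')=1, C('b')=5, C('n')=6, C('q')=8, C('r')=9, C('t')=10, C('u')=11, C('z')=12
L[0]='a': occ=0, LF[0]=C('a')+0=1+0=1
L[1]='n': occ=0, LF[1]=C('n')+0=6+0=6
L[2]='n': occ=1, LF[2]=C('n')+1=6+1=7
L[3]='b': occ=0, LF[3]=C('b')+0=5+0=5
L[4]='u': occ=0, LF[4]=C('u')+0=11+0=11
L[5]='z': occ=0, LF[5]=C('z')+0=12+0=12
L[6]='a': occ=1, LF[6]=C('a')+1=1+1=2
L[7]='a': occ=2, LF[7]=C('a')+2=1+2=3
L[8]='$': occ=0, LF[8]=C('$')+0=0+0=0
L[9]='a': occ=3, LF[9]=C('a')+3=1+3=4
L[10]='r': occ=0, LF[10]=C('r')+0=9+0=9
L[11]='q': occ=0, LF[11]=C('q')+0=8+0=8
L[12]='t': occ=0, LF[12]=C('t')+0=10+0=10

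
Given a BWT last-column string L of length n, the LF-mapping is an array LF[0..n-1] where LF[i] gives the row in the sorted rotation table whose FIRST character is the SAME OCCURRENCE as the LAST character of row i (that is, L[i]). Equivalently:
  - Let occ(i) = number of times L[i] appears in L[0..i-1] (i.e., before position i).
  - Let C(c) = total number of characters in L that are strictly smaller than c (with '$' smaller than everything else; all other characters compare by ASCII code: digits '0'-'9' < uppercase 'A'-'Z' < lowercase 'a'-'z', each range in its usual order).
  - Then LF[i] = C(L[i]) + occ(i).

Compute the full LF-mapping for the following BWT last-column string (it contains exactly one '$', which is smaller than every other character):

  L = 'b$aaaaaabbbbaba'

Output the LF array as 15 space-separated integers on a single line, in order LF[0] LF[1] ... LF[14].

Answer: 9 0 1 2 3 4 5 6 10 11 12 13 7 14 8

Derivation:
Char counts: '$':1, 'a':8, 'b':6
C (first-col start): C('$')=0, C('a')=1, C('b')=9
L[0]='b': occ=0, LF[0]=C('b')+0=9+0=9
L[1]='$': occ=0, LF[1]=C('$')+0=0+0=0
L[2]='a': occ=0, LF[2]=C('a')+0=1+0=1
L[3]='a': occ=1, LF[3]=C('a')+1=1+1=2
L[4]='a': occ=2, LF[4]=C('a')+2=1+2=3
L[5]='a': occ=3, LF[5]=C('a')+3=1+3=4
L[6]='a': occ=4, LF[6]=C('a')+4=1+4=5
L[7]='a': occ=5, LF[7]=C('a')+5=1+5=6
L[8]='b': occ=1, LF[8]=C('b')+1=9+1=10
L[9]='b': occ=2, LF[9]=C('b')+2=9+2=11
L[10]='b': occ=3, LF[10]=C('b')+3=9+3=12
L[11]='b': occ=4, LF[11]=C('b')+4=9+4=13
L[12]='a': occ=6, LF[12]=C('a')+6=1+6=7
L[13]='b': occ=5, LF[13]=C('b')+5=9+5=14
L[14]='a': occ=7, LF[14]=C('a')+7=1+7=8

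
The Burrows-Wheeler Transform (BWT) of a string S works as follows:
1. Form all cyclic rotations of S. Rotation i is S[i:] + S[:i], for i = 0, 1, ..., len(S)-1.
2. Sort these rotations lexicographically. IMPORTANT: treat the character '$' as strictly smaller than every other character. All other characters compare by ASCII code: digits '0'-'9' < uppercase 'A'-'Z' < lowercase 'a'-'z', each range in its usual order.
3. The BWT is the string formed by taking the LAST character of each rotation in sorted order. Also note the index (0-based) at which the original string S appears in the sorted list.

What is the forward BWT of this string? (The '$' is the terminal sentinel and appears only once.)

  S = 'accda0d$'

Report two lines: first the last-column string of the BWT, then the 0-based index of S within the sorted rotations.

Answer: dad$ac0c
3

Derivation:
All 8 rotations (rotation i = S[i:]+S[:i]):
  rot[0] = accda0d$
  rot[1] = ccda0d$a
  rot[2] = cda0d$ac
  rot[3] = da0d$acc
  rot[4] = a0d$accd
  rot[5] = 0d$accda
  rot[6] = d$accda0
  rot[7] = $accda0d
Sorted (with $ < everything):
  sorted[0] = $accda0d  (last char: 'd')
  sorted[1] = 0d$accda  (last char: 'a')
  sorted[2] = a0d$accd  (last char: 'd')
  sorted[3] = accda0d$  (last char: '$')
  sorted[4] = ccda0d$a  (last char: 'a')
  sorted[5] = cda0d$ac  (last char: 'c')
  sorted[6] = d$accda0  (last char: '0')
  sorted[7] = da0d$acc  (last char: 'c')
Last column: dad$ac0c
Original string S is at sorted index 3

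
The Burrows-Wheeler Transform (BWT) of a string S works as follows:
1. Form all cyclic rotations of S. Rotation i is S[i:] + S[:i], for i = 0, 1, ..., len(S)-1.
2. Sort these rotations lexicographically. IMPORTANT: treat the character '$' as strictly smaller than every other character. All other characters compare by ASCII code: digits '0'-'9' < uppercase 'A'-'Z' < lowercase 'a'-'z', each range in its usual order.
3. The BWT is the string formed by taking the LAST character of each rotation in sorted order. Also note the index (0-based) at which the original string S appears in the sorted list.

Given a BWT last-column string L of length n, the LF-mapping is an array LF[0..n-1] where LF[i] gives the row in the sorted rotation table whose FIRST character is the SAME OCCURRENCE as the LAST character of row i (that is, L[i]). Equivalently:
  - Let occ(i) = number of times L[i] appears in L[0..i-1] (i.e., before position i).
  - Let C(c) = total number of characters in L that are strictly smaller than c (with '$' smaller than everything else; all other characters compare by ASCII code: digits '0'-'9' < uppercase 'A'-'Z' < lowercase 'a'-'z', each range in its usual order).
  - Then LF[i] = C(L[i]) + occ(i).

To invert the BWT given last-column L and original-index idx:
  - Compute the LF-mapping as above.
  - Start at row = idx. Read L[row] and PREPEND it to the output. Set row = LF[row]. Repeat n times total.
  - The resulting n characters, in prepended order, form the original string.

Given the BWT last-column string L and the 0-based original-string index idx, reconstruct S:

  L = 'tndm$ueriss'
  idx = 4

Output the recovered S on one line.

LF mapping: 9 5 1 4 0 10 2 6 3 7 8
Walk LF starting at row 4, prepending L[row]:
  step 1: row=4, L[4]='$', prepend. Next row=LF[4]=0
  step 2: row=0, L[0]='t', prepend. Next row=LF[0]=9
  step 3: row=9, L[9]='s', prepend. Next row=LF[9]=7
  step 4: row=7, L[7]='r', prepend. Next row=LF[7]=6
  step 5: row=6, L[6]='e', prepend. Next row=LF[6]=2
  step 6: row=2, L[2]='d', prepend. Next row=LF[2]=1
  step 7: row=1, L[1]='n', prepend. Next row=LF[1]=5
  step 8: row=5, L[5]='u', prepend. Next row=LF[5]=10
  step 9: row=10, L[10]='s', prepend. Next row=LF[10]=8
  step 10: row=8, L[8]='i', prepend. Next row=LF[8]=3
  step 11: row=3, L[3]='m', prepend. Next row=LF[3]=4
Reversed output: misunderst$

Answer: misunderst$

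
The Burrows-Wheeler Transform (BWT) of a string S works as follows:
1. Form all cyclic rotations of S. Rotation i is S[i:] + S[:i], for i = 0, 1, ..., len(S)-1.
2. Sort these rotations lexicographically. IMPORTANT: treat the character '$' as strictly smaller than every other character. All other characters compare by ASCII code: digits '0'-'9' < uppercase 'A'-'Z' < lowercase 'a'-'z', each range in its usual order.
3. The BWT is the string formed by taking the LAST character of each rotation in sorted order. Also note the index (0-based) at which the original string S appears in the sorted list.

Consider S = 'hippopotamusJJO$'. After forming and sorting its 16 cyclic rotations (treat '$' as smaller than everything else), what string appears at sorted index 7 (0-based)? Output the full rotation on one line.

Answer: musJJO$hippopota

Derivation:
All 16 rotations (rotation i = S[i:]+S[:i]):
  rot[0] = hippopotamusJJO$
  rot[1] = ippopotamusJJO$h
  rot[2] = ppopotamusJJO$hi
  rot[3] = popotamusJJO$hip
  rot[4] = opotamusJJO$hipp
  rot[5] = potamusJJO$hippo
  rot[6] = otamusJJO$hippop
  rot[7] = tamusJJO$hippopo
  rot[8] = amusJJO$hippopot
  rot[9] = musJJO$hippopota
  rot[10] = usJJO$hippopotam
  rot[11] = sJJO$hippopotamu
  rot[12] = JJO$hippopotamus
  rot[13] = JO$hippopotamusJ
  rot[14] = O$hippopotamusJJ
  rot[15] = $hippopotamusJJO
Sorted (with $ < everything):
  sorted[0] = $hippopotamusJJO
  sorted[1] = JJO$hippopotamus
  sorted[2] = JO$hippopotamusJ
  sorted[3] = O$hippopotamusJJ
  sorted[4] = amusJJO$hippopot
  sorted[5] = hippopotamusJJO$
  sorted[6] = ippopotamusJJO$h
  sorted[7] = musJJO$hippopota
  sorted[8] = opotamusJJO$hipp
  sorted[9] = otamusJJO$hippop
  sorted[10] = popotamusJJO$hip
  sorted[11] = potamusJJO$hippo
  sorted[12] = ppopotamusJJO$hi
  sorted[13] = sJJO$hippopotamu
  sorted[14] = tamusJJO$hippopo
  sorted[15] = usJJO$hippopotam
sorted[7] = musJJO$hippopota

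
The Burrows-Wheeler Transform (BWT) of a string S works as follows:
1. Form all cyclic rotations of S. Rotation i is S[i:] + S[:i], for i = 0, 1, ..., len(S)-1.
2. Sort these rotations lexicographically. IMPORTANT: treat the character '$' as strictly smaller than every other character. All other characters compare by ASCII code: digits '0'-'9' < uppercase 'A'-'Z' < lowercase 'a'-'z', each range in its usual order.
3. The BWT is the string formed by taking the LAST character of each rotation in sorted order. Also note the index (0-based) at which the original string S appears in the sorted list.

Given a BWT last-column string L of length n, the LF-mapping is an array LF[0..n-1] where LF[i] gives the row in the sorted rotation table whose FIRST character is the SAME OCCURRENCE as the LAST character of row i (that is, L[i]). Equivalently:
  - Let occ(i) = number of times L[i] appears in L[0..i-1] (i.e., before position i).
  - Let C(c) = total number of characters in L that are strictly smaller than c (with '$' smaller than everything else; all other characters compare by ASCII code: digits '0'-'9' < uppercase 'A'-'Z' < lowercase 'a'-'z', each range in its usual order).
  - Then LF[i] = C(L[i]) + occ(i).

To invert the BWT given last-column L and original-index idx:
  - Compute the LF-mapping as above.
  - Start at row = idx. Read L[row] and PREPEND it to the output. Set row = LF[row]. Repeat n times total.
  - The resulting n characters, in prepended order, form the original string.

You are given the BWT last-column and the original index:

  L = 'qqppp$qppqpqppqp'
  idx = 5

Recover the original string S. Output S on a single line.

LF mapping: 10 11 1 2 3 0 12 4 5 13 6 14 7 8 15 9
Walk LF starting at row 5, prepending L[row]:
  step 1: row=5, L[5]='$', prepend. Next row=LF[5]=0
  step 2: row=0, L[0]='q', prepend. Next row=LF[0]=10
  step 3: row=10, L[10]='p', prepend. Next row=LF[10]=6
  step 4: row=6, L[6]='q', prepend. Next row=LF[6]=12
  step 5: row=12, L[12]='p', prepend. Next row=LF[12]=7
  step 6: row=7, L[7]='p', prepend. Next row=LF[7]=4
  step 7: row=4, L[4]='p', prepend. Next row=LF[4]=3
  step 8: row=3, L[3]='p', prepend. Next row=LF[3]=2
  step 9: row=2, L[2]='p', prepend. Next row=LF[2]=1
  step 10: row=1, L[1]='q', prepend. Next row=LF[1]=11
  step 11: row=11, L[11]='q', prepend. Next row=LF[11]=14
  step 12: row=14, L[14]='q', prepend. Next row=LF[14]=15
  step 13: row=15, L[15]='p', prepend. Next row=LF[15]=9
  step 14: row=9, L[9]='q', prepend. Next row=LF[9]=13
  step 15: row=13, L[13]='p', prepend. Next row=LF[13]=8
  step 16: row=8, L[8]='p', prepend. Next row=LF[8]=5
Reversed output: ppqpqqqpppppqpq$

Answer: ppqpqqqpppppqpq$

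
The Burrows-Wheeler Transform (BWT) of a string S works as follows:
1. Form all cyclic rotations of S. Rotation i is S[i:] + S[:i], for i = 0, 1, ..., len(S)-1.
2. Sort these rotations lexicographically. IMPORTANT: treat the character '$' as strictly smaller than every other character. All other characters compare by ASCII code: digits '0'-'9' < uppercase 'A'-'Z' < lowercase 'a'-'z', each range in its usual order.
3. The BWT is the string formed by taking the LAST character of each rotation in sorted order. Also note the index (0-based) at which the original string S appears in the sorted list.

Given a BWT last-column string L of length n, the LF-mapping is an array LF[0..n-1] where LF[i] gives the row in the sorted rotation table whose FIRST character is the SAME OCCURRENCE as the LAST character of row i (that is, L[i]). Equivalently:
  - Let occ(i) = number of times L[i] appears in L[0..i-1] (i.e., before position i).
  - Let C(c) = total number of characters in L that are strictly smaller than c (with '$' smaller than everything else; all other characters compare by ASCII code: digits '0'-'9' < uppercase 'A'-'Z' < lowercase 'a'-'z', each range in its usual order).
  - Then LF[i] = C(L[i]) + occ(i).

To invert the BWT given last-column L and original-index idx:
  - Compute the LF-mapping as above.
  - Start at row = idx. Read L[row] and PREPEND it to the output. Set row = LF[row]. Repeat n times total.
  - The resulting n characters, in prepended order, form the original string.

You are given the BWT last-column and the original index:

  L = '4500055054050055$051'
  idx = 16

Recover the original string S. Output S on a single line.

LF mapping: 10 12 1 2 3 13 14 4 15 11 5 16 6 7 17 18 0 8 19 9
Walk LF starting at row 16, prepending L[row]:
  step 1: row=16, L[16]='$', prepend. Next row=LF[16]=0
  step 2: row=0, L[0]='4', prepend. Next row=LF[0]=10
  step 3: row=10, L[10]='0', prepend. Next row=LF[10]=5
  step 4: row=5, L[5]='5', prepend. Next row=LF[5]=13
  step 5: row=13, L[13]='0', prepend. Next row=LF[13]=7
  step 6: row=7, L[7]='0', prepend. Next row=LF[7]=4
  step 7: row=4, L[4]='0', prepend. Next row=LF[4]=3
  step 8: row=3, L[3]='0', prepend. Next row=LF[3]=2
  step 9: row=2, L[2]='0', prepend. Next row=LF[2]=1
  step 10: row=1, L[1]='5', prepend. Next row=LF[1]=12
  step 11: row=12, L[12]='0', prepend. Next row=LF[12]=6
  step 12: row=6, L[6]='5', prepend. Next row=LF[6]=14
  step 13: row=14, L[14]='5', prepend. Next row=LF[14]=17
  step 14: row=17, L[17]='0', prepend. Next row=LF[17]=8
  step 15: row=8, L[8]='5', prepend. Next row=LF[8]=15
  step 16: row=15, L[15]='5', prepend. Next row=LF[15]=18
  step 17: row=18, L[18]='5', prepend. Next row=LF[18]=19
  step 18: row=19, L[19]='1', prepend. Next row=LF[19]=9
  step 19: row=9, L[9]='4', prepend. Next row=LF[9]=11
  step 20: row=11, L[11]='5', prepend. Next row=LF[11]=16
Reversed output: 5415550550500000504$

Answer: 5415550550500000504$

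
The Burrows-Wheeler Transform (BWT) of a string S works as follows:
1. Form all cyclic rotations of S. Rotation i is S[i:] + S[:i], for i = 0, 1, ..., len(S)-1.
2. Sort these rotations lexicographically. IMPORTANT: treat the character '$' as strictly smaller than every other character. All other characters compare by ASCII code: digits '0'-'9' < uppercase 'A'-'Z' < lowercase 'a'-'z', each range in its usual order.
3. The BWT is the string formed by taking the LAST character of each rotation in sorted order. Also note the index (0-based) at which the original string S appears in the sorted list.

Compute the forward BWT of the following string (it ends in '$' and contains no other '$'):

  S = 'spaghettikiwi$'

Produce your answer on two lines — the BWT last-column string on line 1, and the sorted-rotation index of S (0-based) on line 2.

All 14 rotations (rotation i = S[i:]+S[:i]):
  rot[0] = spaghettikiwi$
  rot[1] = paghettikiwi$s
  rot[2] = aghettikiwi$sp
  rot[3] = ghettikiwi$spa
  rot[4] = hettikiwi$spag
  rot[5] = ettikiwi$spagh
  rot[6] = ttikiwi$spaghe
  rot[7] = tikiwi$spaghet
  rot[8] = ikiwi$spaghett
  rot[9] = kiwi$spaghetti
  rot[10] = iwi$spaghettik
  rot[11] = wi$spaghettiki
  rot[12] = i$spaghettikiw
  rot[13] = $spaghettikiwi
Sorted (with $ < everything):
  sorted[0] = $spaghettikiwi  (last char: 'i')
  sorted[1] = aghettikiwi$sp  (last char: 'p')
  sorted[2] = ettikiwi$spagh  (last char: 'h')
  sorted[3] = ghettikiwi$spa  (last char: 'a')
  sorted[4] = hettikiwi$spag  (last char: 'g')
  sorted[5] = i$spaghettikiw  (last char: 'w')
  sorted[6] = ikiwi$spaghett  (last char: 't')
  sorted[7] = iwi$spaghettik  (last char: 'k')
  sorted[8] = kiwi$spaghetti  (last char: 'i')
  sorted[9] = paghettikiwi$s  (last char: 's')
  sorted[10] = spaghettikiwi$  (last char: '$')
  sorted[11] = tikiwi$spaghet  (last char: 't')
  sorted[12] = ttikiwi$spaghe  (last char: 'e')
  sorted[13] = wi$spaghettiki  (last char: 'i')
Last column: iphagwtkis$tei
Original string S is at sorted index 10

Answer: iphagwtkis$tei
10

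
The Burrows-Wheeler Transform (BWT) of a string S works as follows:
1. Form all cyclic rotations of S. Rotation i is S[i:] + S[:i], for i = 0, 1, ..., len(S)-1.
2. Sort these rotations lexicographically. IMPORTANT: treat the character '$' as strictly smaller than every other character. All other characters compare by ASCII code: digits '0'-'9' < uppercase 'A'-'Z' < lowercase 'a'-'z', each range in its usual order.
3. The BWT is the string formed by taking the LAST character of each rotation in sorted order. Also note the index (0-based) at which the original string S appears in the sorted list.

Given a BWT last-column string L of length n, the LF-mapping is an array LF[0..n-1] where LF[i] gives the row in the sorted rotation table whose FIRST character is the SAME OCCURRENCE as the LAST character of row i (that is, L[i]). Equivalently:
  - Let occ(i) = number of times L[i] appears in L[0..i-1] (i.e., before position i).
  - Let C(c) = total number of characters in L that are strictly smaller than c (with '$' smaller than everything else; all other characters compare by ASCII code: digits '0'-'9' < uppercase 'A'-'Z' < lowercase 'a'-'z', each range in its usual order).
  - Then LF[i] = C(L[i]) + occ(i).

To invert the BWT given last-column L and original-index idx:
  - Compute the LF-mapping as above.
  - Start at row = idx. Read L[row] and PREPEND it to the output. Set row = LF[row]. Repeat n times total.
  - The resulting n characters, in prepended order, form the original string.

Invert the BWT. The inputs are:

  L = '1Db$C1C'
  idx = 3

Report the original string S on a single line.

LF mapping: 1 5 6 0 3 2 4
Walk LF starting at row 3, prepending L[row]:
  step 1: row=3, L[3]='$', prepend. Next row=LF[3]=0
  step 2: row=0, L[0]='1', prepend. Next row=LF[0]=1
  step 3: row=1, L[1]='D', prepend. Next row=LF[1]=5
  step 4: row=5, L[5]='1', prepend. Next row=LF[5]=2
  step 5: row=2, L[2]='b', prepend. Next row=LF[2]=6
  step 6: row=6, L[6]='C', prepend. Next row=LF[6]=4
  step 7: row=4, L[4]='C', prepend. Next row=LF[4]=3
Reversed output: CCb1D1$

Answer: CCb1D1$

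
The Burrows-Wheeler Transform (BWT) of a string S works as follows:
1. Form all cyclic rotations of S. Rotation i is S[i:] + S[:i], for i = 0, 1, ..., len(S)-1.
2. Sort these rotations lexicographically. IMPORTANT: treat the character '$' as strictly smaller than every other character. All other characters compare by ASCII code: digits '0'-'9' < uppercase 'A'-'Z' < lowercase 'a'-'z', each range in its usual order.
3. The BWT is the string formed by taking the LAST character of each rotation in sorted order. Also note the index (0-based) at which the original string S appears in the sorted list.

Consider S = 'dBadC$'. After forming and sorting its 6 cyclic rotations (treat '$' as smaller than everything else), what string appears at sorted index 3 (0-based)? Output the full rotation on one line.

Answer: adC$dB

Derivation:
All 6 rotations (rotation i = S[i:]+S[:i]):
  rot[0] = dBadC$
  rot[1] = BadC$d
  rot[2] = adC$dB
  rot[3] = dC$dBa
  rot[4] = C$dBad
  rot[5] = $dBadC
Sorted (with $ < everything):
  sorted[0] = $dBadC
  sorted[1] = BadC$d
  sorted[2] = C$dBad
  sorted[3] = adC$dB
  sorted[4] = dBadC$
  sorted[5] = dC$dBa
sorted[3] = adC$dB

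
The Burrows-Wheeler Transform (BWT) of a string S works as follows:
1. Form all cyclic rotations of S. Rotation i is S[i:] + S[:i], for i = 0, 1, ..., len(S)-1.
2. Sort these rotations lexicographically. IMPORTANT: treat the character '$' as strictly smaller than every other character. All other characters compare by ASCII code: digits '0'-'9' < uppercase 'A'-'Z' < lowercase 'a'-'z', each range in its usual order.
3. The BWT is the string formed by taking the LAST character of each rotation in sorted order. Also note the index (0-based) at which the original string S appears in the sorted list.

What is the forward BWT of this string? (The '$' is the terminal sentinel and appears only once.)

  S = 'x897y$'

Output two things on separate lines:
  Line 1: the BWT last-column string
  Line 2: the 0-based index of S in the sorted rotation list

Answer: y9x8$7
4

Derivation:
All 6 rotations (rotation i = S[i:]+S[:i]):
  rot[0] = x897y$
  rot[1] = 897y$x
  rot[2] = 97y$x8
  rot[3] = 7y$x89
  rot[4] = y$x897
  rot[5] = $x897y
Sorted (with $ < everything):
  sorted[0] = $x897y  (last char: 'y')
  sorted[1] = 7y$x89  (last char: '9')
  sorted[2] = 897y$x  (last char: 'x')
  sorted[3] = 97y$x8  (last char: '8')
  sorted[4] = x897y$  (last char: '$')
  sorted[5] = y$x897  (last char: '7')
Last column: y9x8$7
Original string S is at sorted index 4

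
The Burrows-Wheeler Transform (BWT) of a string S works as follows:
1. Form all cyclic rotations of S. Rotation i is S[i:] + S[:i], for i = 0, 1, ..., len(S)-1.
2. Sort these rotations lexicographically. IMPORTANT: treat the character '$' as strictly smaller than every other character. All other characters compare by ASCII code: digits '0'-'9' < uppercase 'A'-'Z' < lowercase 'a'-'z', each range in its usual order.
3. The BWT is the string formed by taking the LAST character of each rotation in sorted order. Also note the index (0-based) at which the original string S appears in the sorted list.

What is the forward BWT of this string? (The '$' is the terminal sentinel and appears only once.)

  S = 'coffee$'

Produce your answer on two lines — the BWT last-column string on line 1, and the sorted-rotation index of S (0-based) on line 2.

All 7 rotations (rotation i = S[i:]+S[:i]):
  rot[0] = coffee$
  rot[1] = offee$c
  rot[2] = ffee$co
  rot[3] = fee$cof
  rot[4] = ee$coff
  rot[5] = e$coffe
  rot[6] = $coffee
Sorted (with $ < everything):
  sorted[0] = $coffee  (last char: 'e')
  sorted[1] = coffee$  (last char: '$')
  sorted[2] = e$coffe  (last char: 'e')
  sorted[3] = ee$coff  (last char: 'f')
  sorted[4] = fee$cof  (last char: 'f')
  sorted[5] = ffee$co  (last char: 'o')
  sorted[6] = offee$c  (last char: 'c')
Last column: e$effoc
Original string S is at sorted index 1

Answer: e$effoc
1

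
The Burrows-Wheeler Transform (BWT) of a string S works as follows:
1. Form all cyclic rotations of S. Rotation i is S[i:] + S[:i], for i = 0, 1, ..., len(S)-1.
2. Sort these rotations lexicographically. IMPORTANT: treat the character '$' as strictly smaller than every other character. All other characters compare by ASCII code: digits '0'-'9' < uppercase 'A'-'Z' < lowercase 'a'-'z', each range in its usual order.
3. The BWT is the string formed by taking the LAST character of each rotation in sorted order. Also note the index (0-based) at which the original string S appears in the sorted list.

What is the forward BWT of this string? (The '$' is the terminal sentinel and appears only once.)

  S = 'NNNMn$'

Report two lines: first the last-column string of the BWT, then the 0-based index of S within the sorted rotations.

Answer: nNNN$M
4

Derivation:
All 6 rotations (rotation i = S[i:]+S[:i]):
  rot[0] = NNNMn$
  rot[1] = NNMn$N
  rot[2] = NMn$NN
  rot[3] = Mn$NNN
  rot[4] = n$NNNM
  rot[5] = $NNNMn
Sorted (with $ < everything):
  sorted[0] = $NNNMn  (last char: 'n')
  sorted[1] = Mn$NNN  (last char: 'N')
  sorted[2] = NMn$NN  (last char: 'N')
  sorted[3] = NNMn$N  (last char: 'N')
  sorted[4] = NNNMn$  (last char: '$')
  sorted[5] = n$NNNM  (last char: 'M')
Last column: nNNN$M
Original string S is at sorted index 4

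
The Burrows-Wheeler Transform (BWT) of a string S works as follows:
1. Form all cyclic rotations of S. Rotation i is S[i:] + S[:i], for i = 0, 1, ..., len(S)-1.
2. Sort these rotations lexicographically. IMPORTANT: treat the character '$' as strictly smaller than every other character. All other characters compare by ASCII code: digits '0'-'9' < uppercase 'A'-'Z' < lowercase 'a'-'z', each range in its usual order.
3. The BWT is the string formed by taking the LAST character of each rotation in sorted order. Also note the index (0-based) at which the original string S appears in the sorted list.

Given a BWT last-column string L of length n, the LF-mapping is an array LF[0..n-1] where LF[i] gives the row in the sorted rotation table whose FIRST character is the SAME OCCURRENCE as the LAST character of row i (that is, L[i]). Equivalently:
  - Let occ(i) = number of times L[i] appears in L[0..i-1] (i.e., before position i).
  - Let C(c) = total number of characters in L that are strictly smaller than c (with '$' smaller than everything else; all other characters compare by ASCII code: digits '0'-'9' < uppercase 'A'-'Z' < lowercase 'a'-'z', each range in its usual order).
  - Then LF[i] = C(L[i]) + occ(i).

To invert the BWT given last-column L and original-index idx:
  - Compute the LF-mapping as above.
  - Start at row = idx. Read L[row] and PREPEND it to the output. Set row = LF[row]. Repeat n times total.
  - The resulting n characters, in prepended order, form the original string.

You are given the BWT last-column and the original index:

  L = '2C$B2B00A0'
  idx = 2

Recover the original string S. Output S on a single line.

Answer: 0B0C0AB22$

Derivation:
LF mapping: 4 9 0 7 5 8 1 2 6 3
Walk LF starting at row 2, prepending L[row]:
  step 1: row=2, L[2]='$', prepend. Next row=LF[2]=0
  step 2: row=0, L[0]='2', prepend. Next row=LF[0]=4
  step 3: row=4, L[4]='2', prepend. Next row=LF[4]=5
  step 4: row=5, L[5]='B', prepend. Next row=LF[5]=8
  step 5: row=8, L[8]='A', prepend. Next row=LF[8]=6
  step 6: row=6, L[6]='0', prepend. Next row=LF[6]=1
  step 7: row=1, L[1]='C', prepend. Next row=LF[1]=9
  step 8: row=9, L[9]='0', prepend. Next row=LF[9]=3
  step 9: row=3, L[3]='B', prepend. Next row=LF[3]=7
  step 10: row=7, L[7]='0', prepend. Next row=LF[7]=2
Reversed output: 0B0C0AB22$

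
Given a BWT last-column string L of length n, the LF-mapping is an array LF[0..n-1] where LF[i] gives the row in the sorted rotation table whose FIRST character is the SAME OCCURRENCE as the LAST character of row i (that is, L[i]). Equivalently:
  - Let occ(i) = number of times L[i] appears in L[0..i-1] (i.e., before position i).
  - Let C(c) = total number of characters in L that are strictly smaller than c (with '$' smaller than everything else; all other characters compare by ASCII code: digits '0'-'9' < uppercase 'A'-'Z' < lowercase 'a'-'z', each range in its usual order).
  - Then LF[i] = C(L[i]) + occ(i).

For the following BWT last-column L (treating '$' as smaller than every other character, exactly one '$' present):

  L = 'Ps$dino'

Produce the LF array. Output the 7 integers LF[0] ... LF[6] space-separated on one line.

Char counts: '$':1, 'P':1, 'd':1, 'i':1, 'n':1, 'o':1, 's':1
C (first-col start): C('$')=0, C('P')=1, C('d')=2, C('i')=3, C('n')=4, C('o')=5, C('s')=6
L[0]='P': occ=0, LF[0]=C('P')+0=1+0=1
L[1]='s': occ=0, LF[1]=C('s')+0=6+0=6
L[2]='$': occ=0, LF[2]=C('$')+0=0+0=0
L[3]='d': occ=0, LF[3]=C('d')+0=2+0=2
L[4]='i': occ=0, LF[4]=C('i')+0=3+0=3
L[5]='n': occ=0, LF[5]=C('n')+0=4+0=4
L[6]='o': occ=0, LF[6]=C('o')+0=5+0=5

Answer: 1 6 0 2 3 4 5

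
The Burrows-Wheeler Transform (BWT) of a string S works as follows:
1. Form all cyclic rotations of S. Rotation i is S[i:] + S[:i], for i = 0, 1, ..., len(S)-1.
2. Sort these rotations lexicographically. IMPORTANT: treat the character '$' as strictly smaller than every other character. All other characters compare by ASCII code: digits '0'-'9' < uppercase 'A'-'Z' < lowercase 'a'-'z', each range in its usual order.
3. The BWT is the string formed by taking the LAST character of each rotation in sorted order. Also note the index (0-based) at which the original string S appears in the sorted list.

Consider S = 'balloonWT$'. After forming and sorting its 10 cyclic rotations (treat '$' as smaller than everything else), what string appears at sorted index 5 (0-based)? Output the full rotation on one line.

Answer: lloonWT$ba

Derivation:
All 10 rotations (rotation i = S[i:]+S[:i]):
  rot[0] = balloonWT$
  rot[1] = alloonWT$b
  rot[2] = lloonWT$ba
  rot[3] = loonWT$bal
  rot[4] = oonWT$ball
  rot[5] = onWT$ballo
  rot[6] = nWT$balloo
  rot[7] = WT$balloon
  rot[8] = T$balloonW
  rot[9] = $balloonWT
Sorted (with $ < everything):
  sorted[0] = $balloonWT
  sorted[1] = T$balloonW
  sorted[2] = WT$balloon
  sorted[3] = alloonWT$b
  sorted[4] = balloonWT$
  sorted[5] = lloonWT$ba
  sorted[6] = loonWT$bal
  sorted[7] = nWT$balloo
  sorted[8] = onWT$ballo
  sorted[9] = oonWT$ball
sorted[5] = lloonWT$ba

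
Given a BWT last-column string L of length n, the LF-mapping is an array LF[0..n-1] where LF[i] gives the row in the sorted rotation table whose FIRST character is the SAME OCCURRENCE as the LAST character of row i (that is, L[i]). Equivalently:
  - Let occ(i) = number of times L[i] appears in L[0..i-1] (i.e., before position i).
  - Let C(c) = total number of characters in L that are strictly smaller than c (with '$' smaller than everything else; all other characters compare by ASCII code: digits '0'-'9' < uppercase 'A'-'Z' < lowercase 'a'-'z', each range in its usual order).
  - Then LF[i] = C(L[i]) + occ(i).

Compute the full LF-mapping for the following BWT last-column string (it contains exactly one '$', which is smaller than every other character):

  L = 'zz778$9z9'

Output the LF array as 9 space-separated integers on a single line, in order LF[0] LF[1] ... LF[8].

Char counts: '$':1, '7':2, '8':1, '9':2, 'z':3
C (first-col start): C('$')=0, C('7')=1, C('8')=3, C('9')=4, C('z')=6
L[0]='z': occ=0, LF[0]=C('z')+0=6+0=6
L[1]='z': occ=1, LF[1]=C('z')+1=6+1=7
L[2]='7': occ=0, LF[2]=C('7')+0=1+0=1
L[3]='7': occ=1, LF[3]=C('7')+1=1+1=2
L[4]='8': occ=0, LF[4]=C('8')+0=3+0=3
L[5]='$': occ=0, LF[5]=C('$')+0=0+0=0
L[6]='9': occ=0, LF[6]=C('9')+0=4+0=4
L[7]='z': occ=2, LF[7]=C('z')+2=6+2=8
L[8]='9': occ=1, LF[8]=C('9')+1=4+1=5

Answer: 6 7 1 2 3 0 4 8 5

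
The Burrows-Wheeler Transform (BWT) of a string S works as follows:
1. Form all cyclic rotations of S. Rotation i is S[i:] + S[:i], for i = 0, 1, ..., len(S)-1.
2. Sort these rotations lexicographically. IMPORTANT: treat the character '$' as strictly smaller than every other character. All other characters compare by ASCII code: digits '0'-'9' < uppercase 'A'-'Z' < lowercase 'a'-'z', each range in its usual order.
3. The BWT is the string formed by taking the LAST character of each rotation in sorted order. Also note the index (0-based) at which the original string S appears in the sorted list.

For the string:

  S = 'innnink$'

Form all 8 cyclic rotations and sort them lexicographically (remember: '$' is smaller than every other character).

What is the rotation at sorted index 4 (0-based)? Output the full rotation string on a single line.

Answer: nink$inn

Derivation:
All 8 rotations (rotation i = S[i:]+S[:i]):
  rot[0] = innnink$
  rot[1] = nnnink$i
  rot[2] = nnink$in
  rot[3] = nink$inn
  rot[4] = ink$innn
  rot[5] = nk$innni
  rot[6] = k$innnin
  rot[7] = $innnink
Sorted (with $ < everything):
  sorted[0] = $innnink
  sorted[1] = ink$innn
  sorted[2] = innnink$
  sorted[3] = k$innnin
  sorted[4] = nink$inn
  sorted[5] = nk$innni
  sorted[6] = nnink$in
  sorted[7] = nnnink$i
sorted[4] = nink$inn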